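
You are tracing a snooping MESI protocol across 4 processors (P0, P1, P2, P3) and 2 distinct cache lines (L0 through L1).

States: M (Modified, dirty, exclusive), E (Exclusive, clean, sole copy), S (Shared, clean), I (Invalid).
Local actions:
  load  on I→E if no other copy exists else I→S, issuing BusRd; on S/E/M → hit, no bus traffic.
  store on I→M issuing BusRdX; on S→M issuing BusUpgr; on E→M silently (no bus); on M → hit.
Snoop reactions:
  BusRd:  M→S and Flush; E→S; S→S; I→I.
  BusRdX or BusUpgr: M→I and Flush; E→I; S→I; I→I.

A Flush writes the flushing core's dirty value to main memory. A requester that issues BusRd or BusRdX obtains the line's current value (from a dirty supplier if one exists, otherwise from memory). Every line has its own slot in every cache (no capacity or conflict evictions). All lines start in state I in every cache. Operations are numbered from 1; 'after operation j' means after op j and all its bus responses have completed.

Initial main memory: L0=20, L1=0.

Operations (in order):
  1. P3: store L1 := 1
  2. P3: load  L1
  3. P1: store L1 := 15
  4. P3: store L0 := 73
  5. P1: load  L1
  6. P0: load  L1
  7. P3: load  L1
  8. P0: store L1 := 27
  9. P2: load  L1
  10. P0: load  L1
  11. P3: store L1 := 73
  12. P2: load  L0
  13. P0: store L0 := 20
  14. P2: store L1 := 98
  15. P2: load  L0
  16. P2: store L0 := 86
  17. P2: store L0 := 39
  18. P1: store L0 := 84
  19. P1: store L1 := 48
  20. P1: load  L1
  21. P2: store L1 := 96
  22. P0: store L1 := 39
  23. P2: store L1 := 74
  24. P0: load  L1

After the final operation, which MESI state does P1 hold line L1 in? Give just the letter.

state = I

step 1: P3: store L1 := 1  ⟶  IIIM  (L1)  txn=BusRdX  M[L1]=0
step 2: P3: load  L1  ⟶  IIIM  (L1)  txn=∅  M[L1]=0
step 3: P1: store L1 := 15  ⟶  IMII  (L1)  txn=BusRdX+Flush  M[L1]=1
step 4: P3: store L0 := 73  ⟶  IIIM  (L0)  txn=BusRdX  M[L0]=20
step 5: P1: load  L1  ⟶  IMII  (L1)  txn=∅  M[L1]=1
step 6: P0: load  L1  ⟶  SSII  (L1)  txn=BusRd+Flush  M[L1]=15
step 7: P3: load  L1  ⟶  SSIS  (L1)  txn=BusRd  M[L1]=15
step 8: P0: store L1 := 27  ⟶  MIII  (L1)  txn=BusUpgr  M[L1]=15
step 9: P2: load  L1  ⟶  SISI  (L1)  txn=BusRd+Flush  M[L1]=27
step 10: P0: load  L1  ⟶  SISI  (L1)  txn=∅  M[L1]=27
step 11: P3: store L1 := 73  ⟶  IIIM  (L1)  txn=BusRdX  M[L1]=27
step 12: P2: load  L0  ⟶  IISS  (L0)  txn=BusRd+Flush  M[L0]=73
step 13: P0: store L0 := 20  ⟶  MIII  (L0)  txn=BusRdX  M[L0]=73
step 14: P2: store L1 := 98  ⟶  IIMI  (L1)  txn=BusRdX+Flush  M[L1]=73
step 15: P2: load  L0  ⟶  SISI  (L0)  txn=BusRd+Flush  M[L0]=20
step 16: P2: store L0 := 86  ⟶  IIMI  (L0)  txn=BusUpgr  M[L0]=20
step 17: P2: store L0 := 39  ⟶  IIMI  (L0)  txn=∅  M[L0]=20
step 18: P1: store L0 := 84  ⟶  IMII  (L0)  txn=BusRdX+Flush  M[L0]=39
step 19: P1: store L1 := 48  ⟶  IMII  (L1)  txn=BusRdX+Flush  M[L1]=98
step 20: P1: load  L1  ⟶  IMII  (L1)  txn=∅  M[L1]=98
step 21: P2: store L1 := 96  ⟶  IIMI  (L1)  txn=BusRdX+Flush  M[L1]=48
step 22: P0: store L1 := 39  ⟶  MIII  (L1)  txn=BusRdX+Flush  M[L1]=96
step 23: P2: store L1 := 74  ⟶  IIMI  (L1)  txn=BusRdX+Flush  M[L1]=39
step 24: P0: load  L1  ⟶  SISI  (L1)  txn=BusRd+Flush  M[L1]=74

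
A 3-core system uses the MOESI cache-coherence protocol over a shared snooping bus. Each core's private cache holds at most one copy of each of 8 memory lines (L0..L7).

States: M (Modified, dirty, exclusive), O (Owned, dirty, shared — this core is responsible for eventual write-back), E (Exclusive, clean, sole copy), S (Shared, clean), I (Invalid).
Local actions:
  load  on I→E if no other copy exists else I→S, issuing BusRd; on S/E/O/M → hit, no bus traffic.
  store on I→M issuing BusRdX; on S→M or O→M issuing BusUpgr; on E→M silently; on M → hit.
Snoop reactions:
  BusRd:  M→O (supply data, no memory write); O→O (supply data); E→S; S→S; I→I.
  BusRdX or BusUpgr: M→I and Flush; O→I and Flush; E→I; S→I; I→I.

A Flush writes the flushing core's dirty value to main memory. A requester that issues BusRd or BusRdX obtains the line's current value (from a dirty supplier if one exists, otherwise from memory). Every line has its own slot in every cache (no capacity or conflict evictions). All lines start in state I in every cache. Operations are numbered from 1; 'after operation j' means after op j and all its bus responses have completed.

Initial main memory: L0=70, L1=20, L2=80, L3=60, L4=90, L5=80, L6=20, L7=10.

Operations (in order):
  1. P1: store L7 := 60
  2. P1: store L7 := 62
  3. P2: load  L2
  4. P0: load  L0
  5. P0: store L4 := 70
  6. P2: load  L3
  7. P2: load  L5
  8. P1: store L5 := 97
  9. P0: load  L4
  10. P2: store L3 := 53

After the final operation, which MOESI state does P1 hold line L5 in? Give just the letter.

state = M

step 1: P1: store L7 := 60  ⟶  IMI  (L7)  txn=BusRdX  M[L7]=10
step 2: P1: store L7 := 62  ⟶  IMI  (L7)  txn=∅  M[L7]=10
step 3: P2: load  L2  ⟶  IIE  (L2)  txn=BusRd  M[L2]=80
step 4: P0: load  L0  ⟶  EII  (L0)  txn=BusRd  M[L0]=70
step 5: P0: store L4 := 70  ⟶  MII  (L4)  txn=BusRdX  M[L4]=90
step 6: P2: load  L3  ⟶  IIE  (L3)  txn=BusRd  M[L3]=60
step 7: P2: load  L5  ⟶  IIE  (L5)  txn=BusRd  M[L5]=80
step 8: P1: store L5 := 97  ⟶  IMI  (L5)  txn=BusRdX  M[L5]=80
step 9: P0: load  L4  ⟶  MII  (L4)  txn=∅  M[L4]=90
step 10: P2: store L3 := 53  ⟶  IIM  (L3)  txn=∅  M[L3]=60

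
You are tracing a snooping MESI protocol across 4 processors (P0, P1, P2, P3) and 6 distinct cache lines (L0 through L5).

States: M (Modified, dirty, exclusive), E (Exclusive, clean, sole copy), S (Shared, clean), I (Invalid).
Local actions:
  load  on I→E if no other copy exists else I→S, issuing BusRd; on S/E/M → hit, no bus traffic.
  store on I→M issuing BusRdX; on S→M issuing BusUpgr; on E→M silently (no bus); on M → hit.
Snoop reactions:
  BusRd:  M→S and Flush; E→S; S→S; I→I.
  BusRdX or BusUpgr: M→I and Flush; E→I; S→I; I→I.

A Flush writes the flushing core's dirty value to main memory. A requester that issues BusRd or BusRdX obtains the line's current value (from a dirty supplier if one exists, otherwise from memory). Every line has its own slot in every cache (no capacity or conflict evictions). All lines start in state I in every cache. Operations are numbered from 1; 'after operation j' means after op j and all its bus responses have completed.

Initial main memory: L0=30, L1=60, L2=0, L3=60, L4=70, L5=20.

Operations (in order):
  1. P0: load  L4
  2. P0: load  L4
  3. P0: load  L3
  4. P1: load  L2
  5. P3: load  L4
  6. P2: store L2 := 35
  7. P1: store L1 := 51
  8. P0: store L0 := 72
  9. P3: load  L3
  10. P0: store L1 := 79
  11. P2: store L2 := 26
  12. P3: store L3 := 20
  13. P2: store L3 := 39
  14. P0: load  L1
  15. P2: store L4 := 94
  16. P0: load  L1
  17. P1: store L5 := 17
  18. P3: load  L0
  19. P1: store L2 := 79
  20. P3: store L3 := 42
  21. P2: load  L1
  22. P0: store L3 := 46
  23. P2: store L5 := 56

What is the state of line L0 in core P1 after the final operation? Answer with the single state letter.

1. P0: load  L4  bus=[BusRd]  L4: P0=E P1=I P2=I P3=I  mem[L4]=70
2. P0: load  L4  bus=[-]  L4: P0=E P1=I P2=I P3=I  mem[L4]=70
3. P0: load  L3  bus=[BusRd]  L3: P0=E P1=I P2=I P3=I  mem[L3]=60
4. P1: load  L2  bus=[BusRd]  L2: P0=I P1=E P2=I P3=I  mem[L2]=0
5. P3: load  L4  bus=[BusRd]  L4: P0=S P1=I P2=I P3=S  mem[L4]=70
6. P2: store L2 := 35  bus=[BusRdX]  L2: P0=I P1=I P2=M P3=I  mem[L2]=0
7. P1: store L1 := 51  bus=[BusRdX]  L1: P0=I P1=M P2=I P3=I  mem[L1]=60
8. P0: store L0 := 72  bus=[BusRdX]  L0: P0=M P1=I P2=I P3=I  mem[L0]=30
9. P3: load  L3  bus=[BusRd]  L3: P0=S P1=I P2=I P3=S  mem[L3]=60
10. P0: store L1 := 79  bus=[BusRdX,Flush]  L1: P0=M P1=I P2=I P3=I  mem[L1]=51
11. P2: store L2 := 26  bus=[-]  L2: P0=I P1=I P2=M P3=I  mem[L2]=0
12. P3: store L3 := 20  bus=[BusUpgr]  L3: P0=I P1=I P2=I P3=M  mem[L3]=60
13. P2: store L3 := 39  bus=[BusRdX,Flush]  L3: P0=I P1=I P2=M P3=I  mem[L3]=20
14. P0: load  L1  bus=[-]  L1: P0=M P1=I P2=I P3=I  mem[L1]=51
15. P2: store L4 := 94  bus=[BusRdX]  L4: P0=I P1=I P2=M P3=I  mem[L4]=70
16. P0: load  L1  bus=[-]  L1: P0=M P1=I P2=I P3=I  mem[L1]=51
17. P1: store L5 := 17  bus=[BusRdX]  L5: P0=I P1=M P2=I P3=I  mem[L5]=20
18. P3: load  L0  bus=[BusRd,Flush]  L0: P0=S P1=I P2=I P3=S  mem[L0]=72
19. P1: store L2 := 79  bus=[BusRdX,Flush]  L2: P0=I P1=M P2=I P3=I  mem[L2]=26
20. P3: store L3 := 42  bus=[BusRdX,Flush]  L3: P0=I P1=I P2=I P3=M  mem[L3]=39
21. P2: load  L1  bus=[BusRd,Flush]  L1: P0=S P1=I P2=S P3=I  mem[L1]=79
22. P0: store L3 := 46  bus=[BusRdX,Flush]  L3: P0=M P1=I P2=I P3=I  mem[L3]=42
23. P2: store L5 := 56  bus=[BusRdX,Flush]  L5: P0=I P1=I P2=M P3=I  mem[L5]=17

state = I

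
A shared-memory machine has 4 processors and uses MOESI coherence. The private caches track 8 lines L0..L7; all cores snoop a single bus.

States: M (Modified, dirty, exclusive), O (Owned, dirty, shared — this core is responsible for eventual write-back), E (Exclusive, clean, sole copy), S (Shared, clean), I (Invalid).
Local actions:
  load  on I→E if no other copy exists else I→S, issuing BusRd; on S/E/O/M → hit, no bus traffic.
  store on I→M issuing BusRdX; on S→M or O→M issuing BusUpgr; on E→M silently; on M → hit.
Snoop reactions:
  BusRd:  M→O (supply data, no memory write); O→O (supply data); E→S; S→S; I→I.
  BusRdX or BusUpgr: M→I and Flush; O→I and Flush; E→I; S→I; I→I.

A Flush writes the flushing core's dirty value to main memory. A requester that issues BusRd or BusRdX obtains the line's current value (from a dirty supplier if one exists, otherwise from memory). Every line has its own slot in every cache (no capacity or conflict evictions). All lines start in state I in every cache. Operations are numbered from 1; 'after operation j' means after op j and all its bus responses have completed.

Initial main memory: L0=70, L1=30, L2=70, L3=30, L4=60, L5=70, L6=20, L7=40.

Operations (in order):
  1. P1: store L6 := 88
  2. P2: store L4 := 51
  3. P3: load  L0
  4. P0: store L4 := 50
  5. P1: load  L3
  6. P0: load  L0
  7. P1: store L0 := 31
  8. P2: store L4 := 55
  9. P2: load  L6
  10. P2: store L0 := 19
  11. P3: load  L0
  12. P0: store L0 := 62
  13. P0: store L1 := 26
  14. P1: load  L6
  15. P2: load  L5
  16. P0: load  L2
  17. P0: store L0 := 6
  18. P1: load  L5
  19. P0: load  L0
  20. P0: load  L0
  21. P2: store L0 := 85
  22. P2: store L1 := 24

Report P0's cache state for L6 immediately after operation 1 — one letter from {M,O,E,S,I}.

  op1 P1: store L6 := 88 → I/M/I/I on L6; bus BusRdX; mem=20
  op2 P2: store L4 := 51 → I/I/M/I on L4; bus BusRdX; mem=60
  op3 P3: load  L0 → I/I/I/E on L0; bus BusRd; mem=70
  op4 P0: store L4 := 50 → M/I/I/I on L4; bus BusRdX Flush; mem=51
  op5 P1: load  L3 → I/E/I/I on L3; bus BusRd; mem=30
  op6 P0: load  L0 → S/I/I/S on L0; bus BusRd; mem=70
  op7 P1: store L0 := 31 → I/M/I/I on L0; bus BusRdX; mem=70
  op8 P2: store L4 := 55 → I/I/M/I on L4; bus BusRdX Flush; mem=50
  op9 P2: load  L6 → I/O/S/I on L6; bus BusRd; mem=20
  op10 P2: store L0 := 19 → I/I/M/I on L0; bus BusRdX Flush; mem=31
  op11 P3: load  L0 → I/I/O/S on L0; bus BusRd; mem=31
  op12 P0: store L0 := 62 → M/I/I/I on L0; bus BusRdX Flush; mem=19
  op13 P0: store L1 := 26 → M/I/I/I on L1; bus BusRdX; mem=30
  op14 P1: load  L6 → I/O/S/I on L6; bus (none); mem=20
  op15 P2: load  L5 → I/I/E/I on L5; bus BusRd; mem=70
  op16 P0: load  L2 → E/I/I/I on L2; bus BusRd; mem=70
  op17 P0: store L0 := 6 → M/I/I/I on L0; bus (none); mem=19
  op18 P1: load  L5 → I/S/S/I on L5; bus BusRd; mem=70
  op19 P0: load  L0 → M/I/I/I on L0; bus (none); mem=19
  op20 P0: load  L0 → M/I/I/I on L0; bus (none); mem=19
  op21 P2: store L0 := 85 → I/I/M/I on L0; bus BusRdX Flush; mem=6
  op22 P2: store L1 := 24 → I/I/M/I on L1; bus BusRdX Flush; mem=26

state = I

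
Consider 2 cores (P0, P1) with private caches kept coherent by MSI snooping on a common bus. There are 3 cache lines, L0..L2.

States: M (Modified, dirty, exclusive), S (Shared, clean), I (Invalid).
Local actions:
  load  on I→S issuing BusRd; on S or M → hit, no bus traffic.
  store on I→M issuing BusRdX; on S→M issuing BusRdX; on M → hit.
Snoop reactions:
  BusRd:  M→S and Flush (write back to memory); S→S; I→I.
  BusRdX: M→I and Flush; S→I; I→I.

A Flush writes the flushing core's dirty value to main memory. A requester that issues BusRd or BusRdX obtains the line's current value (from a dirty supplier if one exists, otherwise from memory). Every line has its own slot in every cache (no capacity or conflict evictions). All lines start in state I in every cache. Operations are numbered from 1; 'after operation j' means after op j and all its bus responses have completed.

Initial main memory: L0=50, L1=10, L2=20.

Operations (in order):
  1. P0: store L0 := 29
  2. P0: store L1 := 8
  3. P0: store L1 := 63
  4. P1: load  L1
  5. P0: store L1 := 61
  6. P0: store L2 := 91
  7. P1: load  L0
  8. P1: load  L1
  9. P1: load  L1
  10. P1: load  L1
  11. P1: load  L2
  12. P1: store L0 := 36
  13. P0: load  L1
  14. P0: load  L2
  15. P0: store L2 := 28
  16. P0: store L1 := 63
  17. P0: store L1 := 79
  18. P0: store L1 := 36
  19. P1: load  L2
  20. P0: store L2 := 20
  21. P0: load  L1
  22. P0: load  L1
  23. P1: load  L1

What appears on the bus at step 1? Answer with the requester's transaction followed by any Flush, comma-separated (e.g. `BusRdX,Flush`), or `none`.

  op1 P0: store L0 := 29 → M/I on L0; bus BusRdX; mem=50
  op2 P0: store L1 := 8 → M/I on L1; bus BusRdX; mem=10
  op3 P0: store L1 := 63 → M/I on L1; bus (none); mem=10
  op4 P1: load  L1 → S/S on L1; bus BusRd Flush; mem=63
  op5 P0: store L1 := 61 → M/I on L1; bus BusRdX; mem=63
  op6 P0: store L2 := 91 → M/I on L2; bus BusRdX; mem=20
  op7 P1: load  L0 → S/S on L0; bus BusRd Flush; mem=29
  op8 P1: load  L1 → S/S on L1; bus BusRd Flush; mem=61
  op9 P1: load  L1 → S/S on L1; bus (none); mem=61
  op10 P1: load  L1 → S/S on L1; bus (none); mem=61
  op11 P1: load  L2 → S/S on L2; bus BusRd Flush; mem=91
  op12 P1: store L0 := 36 → I/M on L0; bus BusRdX; mem=29
  op13 P0: load  L1 → S/S on L1; bus (none); mem=61
  op14 P0: load  L2 → S/S on L2; bus (none); mem=91
  op15 P0: store L2 := 28 → M/I on L2; bus BusRdX; mem=91
  op16 P0: store L1 := 63 → M/I on L1; bus BusRdX; mem=61
  op17 P0: store L1 := 79 → M/I on L1; bus (none); mem=61
  op18 P0: store L1 := 36 → M/I on L1; bus (none); mem=61
  op19 P1: load  L2 → S/S on L2; bus BusRd Flush; mem=28
  op20 P0: store L2 := 20 → M/I on L2; bus BusRdX; mem=28
  op21 P0: load  L1 → M/I on L1; bus (none); mem=61
  op22 P0: load  L1 → M/I on L1; bus (none); mem=61
  op23 P1: load  L1 → S/S on L1; bus BusRd Flush; mem=36

bus = BusRdX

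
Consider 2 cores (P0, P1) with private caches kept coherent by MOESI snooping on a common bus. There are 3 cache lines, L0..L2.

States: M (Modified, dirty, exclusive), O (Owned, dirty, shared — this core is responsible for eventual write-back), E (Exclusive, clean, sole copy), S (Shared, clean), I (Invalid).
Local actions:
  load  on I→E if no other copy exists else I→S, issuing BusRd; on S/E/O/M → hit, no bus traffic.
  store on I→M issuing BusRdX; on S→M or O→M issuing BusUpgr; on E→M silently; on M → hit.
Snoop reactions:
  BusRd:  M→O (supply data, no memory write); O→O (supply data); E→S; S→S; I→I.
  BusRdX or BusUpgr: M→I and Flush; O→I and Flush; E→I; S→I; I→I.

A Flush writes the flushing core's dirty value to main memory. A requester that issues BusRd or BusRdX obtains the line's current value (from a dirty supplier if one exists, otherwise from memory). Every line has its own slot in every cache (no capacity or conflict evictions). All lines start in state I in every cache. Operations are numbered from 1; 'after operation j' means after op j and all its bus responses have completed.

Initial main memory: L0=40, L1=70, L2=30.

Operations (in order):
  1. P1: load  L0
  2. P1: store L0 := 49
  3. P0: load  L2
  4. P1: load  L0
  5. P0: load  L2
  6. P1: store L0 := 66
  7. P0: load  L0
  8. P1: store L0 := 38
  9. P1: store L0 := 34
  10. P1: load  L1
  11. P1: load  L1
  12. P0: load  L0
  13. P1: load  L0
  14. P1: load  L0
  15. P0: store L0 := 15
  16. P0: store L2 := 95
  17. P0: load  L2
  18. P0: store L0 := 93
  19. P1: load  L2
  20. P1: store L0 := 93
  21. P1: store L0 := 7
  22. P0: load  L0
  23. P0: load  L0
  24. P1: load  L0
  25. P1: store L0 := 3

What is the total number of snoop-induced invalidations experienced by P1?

invalidations = 1

  op1 P1: load  L0 → I/E on L0; bus BusRd; mem=40
  op2 P1: store L0 := 49 → I/M on L0; bus (none); mem=40
  op3 P0: load  L2 → E/I on L2; bus BusRd; mem=30
  op4 P1: load  L0 → I/M on L0; bus (none); mem=40
  op5 P0: load  L2 → E/I on L2; bus (none); mem=30
  op6 P1: store L0 := 66 → I/M on L0; bus (none); mem=40
  op7 P0: load  L0 → S/O on L0; bus BusRd; mem=40
  op8 P1: store L0 := 38 → I/M on L0; bus BusUpgr; mem=40
  op9 P1: store L0 := 34 → I/M on L0; bus (none); mem=40
  op10 P1: load  L1 → I/E on L1; bus BusRd; mem=70
  op11 P1: load  L1 → I/E on L1; bus (none); mem=70
  op12 P0: load  L0 → S/O on L0; bus BusRd; mem=40
  op13 P1: load  L0 → S/O on L0; bus (none); mem=40
  op14 P1: load  L0 → S/O on L0; bus (none); mem=40
  op15 P0: store L0 := 15 → M/I on L0; bus BusUpgr Flush; mem=34
  op16 P0: store L2 := 95 → M/I on L2; bus (none); mem=30
  op17 P0: load  L2 → M/I on L2; bus (none); mem=30
  op18 P0: store L0 := 93 → M/I on L0; bus (none); mem=34
  op19 P1: load  L2 → O/S on L2; bus BusRd; mem=30
  op20 P1: store L0 := 93 → I/M on L0; bus BusRdX Flush; mem=93
  op21 P1: store L0 := 7 → I/M on L0; bus (none); mem=93
  op22 P0: load  L0 → S/O on L0; bus BusRd; mem=93
  op23 P0: load  L0 → S/O on L0; bus (none); mem=93
  op24 P1: load  L0 → S/O on L0; bus (none); mem=93
  op25 P1: store L0 := 3 → I/M on L0; bus BusUpgr; mem=93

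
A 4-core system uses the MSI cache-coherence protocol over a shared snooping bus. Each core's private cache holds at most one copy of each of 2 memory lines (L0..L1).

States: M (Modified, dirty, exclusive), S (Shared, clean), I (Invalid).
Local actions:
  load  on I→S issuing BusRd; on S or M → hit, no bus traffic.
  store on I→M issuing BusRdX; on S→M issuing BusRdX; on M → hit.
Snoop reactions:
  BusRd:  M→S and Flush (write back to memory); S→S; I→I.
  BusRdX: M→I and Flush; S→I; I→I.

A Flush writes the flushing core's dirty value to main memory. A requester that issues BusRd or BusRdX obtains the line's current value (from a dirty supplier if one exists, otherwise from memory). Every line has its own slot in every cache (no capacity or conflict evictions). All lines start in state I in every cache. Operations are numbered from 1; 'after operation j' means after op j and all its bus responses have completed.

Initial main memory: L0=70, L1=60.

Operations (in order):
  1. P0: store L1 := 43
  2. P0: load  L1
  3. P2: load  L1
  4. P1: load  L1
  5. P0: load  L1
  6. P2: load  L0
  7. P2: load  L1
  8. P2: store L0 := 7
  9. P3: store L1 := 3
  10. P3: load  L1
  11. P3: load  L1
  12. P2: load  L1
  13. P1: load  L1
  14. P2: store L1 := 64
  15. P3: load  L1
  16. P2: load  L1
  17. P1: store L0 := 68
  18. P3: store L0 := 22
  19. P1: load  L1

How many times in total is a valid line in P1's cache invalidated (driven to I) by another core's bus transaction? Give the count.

invalidations = 3

[1] P0: store L1 := 43 | P0:M(43), P1:I, P2:I, P3:I | bus: BusRdX
[2] P0: load  L1 | P0:M(43), P1:I, P2:I, P3:I | bus: none
[3] P2: load  L1 | P0:S(43), P1:I, P2:S(43), P3:I | bus: BusRd,Flush
[4] P1: load  L1 | P0:S(43), P1:S(43), P2:S(43), P3:I | bus: BusRd
[5] P0: load  L1 | P0:S(43), P1:S(43), P2:S(43), P3:I | bus: none
[6] P2: load  L0 | P0:I, P1:I, P2:S(70), P3:I | bus: BusRd
[7] P2: load  L1 | P0:S(43), P1:S(43), P2:S(43), P3:I | bus: none
[8] P2: store L0 := 7 | P0:I, P1:I, P2:M(7), P3:I | bus: BusRdX
[9] P3: store L1 := 3 | P0:I, P1:I, P2:I, P3:M(3) | bus: BusRdX
[10] P3: load  L1 | P0:I, P1:I, P2:I, P3:M(3) | bus: none
[11] P3: load  L1 | P0:I, P1:I, P2:I, P3:M(3) | bus: none
[12] P2: load  L1 | P0:I, P1:I, P2:S(3), P3:S(3) | bus: BusRd,Flush
[13] P1: load  L1 | P0:I, P1:S(3), P2:S(3), P3:S(3) | bus: BusRd
[14] P2: store L1 := 64 | P0:I, P1:I, P2:M(64), P3:I | bus: BusRdX
[15] P3: load  L1 | P0:I, P1:I, P2:S(64), P3:S(64) | bus: BusRd,Flush
[16] P2: load  L1 | P0:I, P1:I, P2:S(64), P3:S(64) | bus: none
[17] P1: store L0 := 68 | P0:I, P1:M(68), P2:I, P3:I | bus: BusRdX,Flush
[18] P3: store L0 := 22 | P0:I, P1:I, P2:I, P3:M(22) | bus: BusRdX,Flush
[19] P1: load  L1 | P0:I, P1:S(64), P2:S(64), P3:S(64) | bus: BusRd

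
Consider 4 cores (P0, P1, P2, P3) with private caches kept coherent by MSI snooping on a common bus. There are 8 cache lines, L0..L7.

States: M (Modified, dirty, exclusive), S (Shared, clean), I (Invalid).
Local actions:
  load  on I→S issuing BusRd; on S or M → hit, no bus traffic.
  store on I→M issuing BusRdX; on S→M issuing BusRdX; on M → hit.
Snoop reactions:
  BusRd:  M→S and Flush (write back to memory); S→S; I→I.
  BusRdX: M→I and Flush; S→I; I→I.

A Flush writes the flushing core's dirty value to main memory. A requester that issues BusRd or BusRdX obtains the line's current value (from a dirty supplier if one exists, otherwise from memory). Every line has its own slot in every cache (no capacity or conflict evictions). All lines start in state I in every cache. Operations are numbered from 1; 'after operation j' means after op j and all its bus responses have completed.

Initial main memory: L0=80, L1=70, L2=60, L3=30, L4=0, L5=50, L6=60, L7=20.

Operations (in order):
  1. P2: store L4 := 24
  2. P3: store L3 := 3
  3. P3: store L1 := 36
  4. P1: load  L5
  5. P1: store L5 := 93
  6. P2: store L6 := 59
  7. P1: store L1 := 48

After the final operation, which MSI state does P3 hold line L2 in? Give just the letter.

state = I

[1] P2: store L4 := 24 | P0:I, P1:I, P2:M(24), P3:I | bus: BusRdX
[2] P3: store L3 := 3 | P0:I, P1:I, P2:I, P3:M(3) | bus: BusRdX
[3] P3: store L1 := 36 | P0:I, P1:I, P2:I, P3:M(36) | bus: BusRdX
[4] P1: load  L5 | P0:I, P1:S(50), P2:I, P3:I | bus: BusRd
[5] P1: store L5 := 93 | P0:I, P1:M(93), P2:I, P3:I | bus: BusRdX
[6] P2: store L6 := 59 | P0:I, P1:I, P2:M(59), P3:I | bus: BusRdX
[7] P1: store L1 := 48 | P0:I, P1:M(48), P2:I, P3:I | bus: BusRdX,Flush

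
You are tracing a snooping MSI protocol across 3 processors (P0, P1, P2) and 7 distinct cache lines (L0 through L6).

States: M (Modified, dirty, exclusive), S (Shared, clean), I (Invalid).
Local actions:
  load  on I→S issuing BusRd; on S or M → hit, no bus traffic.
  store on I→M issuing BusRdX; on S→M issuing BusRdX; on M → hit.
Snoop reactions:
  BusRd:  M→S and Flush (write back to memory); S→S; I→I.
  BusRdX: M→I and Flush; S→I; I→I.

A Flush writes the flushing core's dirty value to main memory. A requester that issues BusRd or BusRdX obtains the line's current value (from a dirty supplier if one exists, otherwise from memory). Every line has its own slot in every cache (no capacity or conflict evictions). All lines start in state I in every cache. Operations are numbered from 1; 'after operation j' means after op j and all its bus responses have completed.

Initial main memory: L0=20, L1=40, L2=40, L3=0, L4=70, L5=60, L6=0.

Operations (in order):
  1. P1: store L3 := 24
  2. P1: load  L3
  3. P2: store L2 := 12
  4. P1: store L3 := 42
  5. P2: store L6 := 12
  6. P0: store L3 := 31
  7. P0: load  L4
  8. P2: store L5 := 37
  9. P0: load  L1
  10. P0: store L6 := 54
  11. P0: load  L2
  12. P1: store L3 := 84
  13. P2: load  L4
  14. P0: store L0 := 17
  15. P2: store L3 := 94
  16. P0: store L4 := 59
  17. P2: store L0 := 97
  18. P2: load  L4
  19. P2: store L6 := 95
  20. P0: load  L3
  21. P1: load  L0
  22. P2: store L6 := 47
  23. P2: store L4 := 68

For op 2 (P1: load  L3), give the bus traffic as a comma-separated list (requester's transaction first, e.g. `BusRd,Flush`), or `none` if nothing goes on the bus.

bus = none

step 1: P1: store L3 := 24  ⟶  IMI  (L3)  txn=BusRdX  M[L3]=0
step 2: P1: load  L3  ⟶  IMI  (L3)  txn=∅  M[L3]=0
step 3: P2: store L2 := 12  ⟶  IIM  (L2)  txn=BusRdX  M[L2]=40
step 4: P1: store L3 := 42  ⟶  IMI  (L3)  txn=∅  M[L3]=0
step 5: P2: store L6 := 12  ⟶  IIM  (L6)  txn=BusRdX  M[L6]=0
step 6: P0: store L3 := 31  ⟶  MII  (L3)  txn=BusRdX+Flush  M[L3]=42
step 7: P0: load  L4  ⟶  SII  (L4)  txn=BusRd  M[L4]=70
step 8: P2: store L5 := 37  ⟶  IIM  (L5)  txn=BusRdX  M[L5]=60
step 9: P0: load  L1  ⟶  SII  (L1)  txn=BusRd  M[L1]=40
step 10: P0: store L6 := 54  ⟶  MII  (L6)  txn=BusRdX+Flush  M[L6]=12
step 11: P0: load  L2  ⟶  SIS  (L2)  txn=BusRd+Flush  M[L2]=12
step 12: P1: store L3 := 84  ⟶  IMI  (L3)  txn=BusRdX+Flush  M[L3]=31
step 13: P2: load  L4  ⟶  SIS  (L4)  txn=BusRd  M[L4]=70
step 14: P0: store L0 := 17  ⟶  MII  (L0)  txn=BusRdX  M[L0]=20
step 15: P2: store L3 := 94  ⟶  IIM  (L3)  txn=BusRdX+Flush  M[L3]=84
step 16: P0: store L4 := 59  ⟶  MII  (L4)  txn=BusRdX  M[L4]=70
step 17: P2: store L0 := 97  ⟶  IIM  (L0)  txn=BusRdX+Flush  M[L0]=17
step 18: P2: load  L4  ⟶  SIS  (L4)  txn=BusRd+Flush  M[L4]=59
step 19: P2: store L6 := 95  ⟶  IIM  (L6)  txn=BusRdX+Flush  M[L6]=54
step 20: P0: load  L3  ⟶  SIS  (L3)  txn=BusRd+Flush  M[L3]=94
step 21: P1: load  L0  ⟶  ISS  (L0)  txn=BusRd+Flush  M[L0]=97
step 22: P2: store L6 := 47  ⟶  IIM  (L6)  txn=∅  M[L6]=54
step 23: P2: store L4 := 68  ⟶  IIM  (L4)  txn=BusRdX  M[L4]=59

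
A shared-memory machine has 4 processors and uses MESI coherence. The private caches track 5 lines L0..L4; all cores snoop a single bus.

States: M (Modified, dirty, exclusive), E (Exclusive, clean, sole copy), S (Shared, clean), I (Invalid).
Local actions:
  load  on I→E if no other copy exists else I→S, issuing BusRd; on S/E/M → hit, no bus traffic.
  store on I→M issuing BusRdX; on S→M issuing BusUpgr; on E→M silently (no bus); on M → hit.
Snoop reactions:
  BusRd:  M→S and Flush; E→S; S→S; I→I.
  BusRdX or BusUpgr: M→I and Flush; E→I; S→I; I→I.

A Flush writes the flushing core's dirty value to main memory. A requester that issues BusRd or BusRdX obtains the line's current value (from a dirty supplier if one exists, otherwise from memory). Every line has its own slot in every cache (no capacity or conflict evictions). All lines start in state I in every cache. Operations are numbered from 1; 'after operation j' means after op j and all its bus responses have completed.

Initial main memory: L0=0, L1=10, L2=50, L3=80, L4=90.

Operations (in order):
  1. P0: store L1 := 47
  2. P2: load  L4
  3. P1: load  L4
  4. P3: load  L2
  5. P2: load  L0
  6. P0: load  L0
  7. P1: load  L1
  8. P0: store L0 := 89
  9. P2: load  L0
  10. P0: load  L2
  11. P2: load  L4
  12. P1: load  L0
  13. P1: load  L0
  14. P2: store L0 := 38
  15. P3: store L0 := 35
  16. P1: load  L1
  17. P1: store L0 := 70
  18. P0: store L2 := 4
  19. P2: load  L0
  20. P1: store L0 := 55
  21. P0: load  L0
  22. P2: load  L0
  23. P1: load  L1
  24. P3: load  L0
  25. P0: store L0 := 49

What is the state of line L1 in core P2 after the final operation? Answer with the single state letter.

state = I

  op1 P0: store L1 := 47 → M/I/I/I on L1; bus BusRdX; mem=10
  op2 P2: load  L4 → I/I/E/I on L4; bus BusRd; mem=90
  op3 P1: load  L4 → I/S/S/I on L4; bus BusRd; mem=90
  op4 P3: load  L2 → I/I/I/E on L2; bus BusRd; mem=50
  op5 P2: load  L0 → I/I/E/I on L0; bus BusRd; mem=0
  op6 P0: load  L0 → S/I/S/I on L0; bus BusRd; mem=0
  op7 P1: load  L1 → S/S/I/I on L1; bus BusRd Flush; mem=47
  op8 P0: store L0 := 89 → M/I/I/I on L0; bus BusUpgr; mem=0
  op9 P2: load  L0 → S/I/S/I on L0; bus BusRd Flush; mem=89
  op10 P0: load  L2 → S/I/I/S on L2; bus BusRd; mem=50
  op11 P2: load  L4 → I/S/S/I on L4; bus (none); mem=90
  op12 P1: load  L0 → S/S/S/I on L0; bus BusRd; mem=89
  op13 P1: load  L0 → S/S/S/I on L0; bus (none); mem=89
  op14 P2: store L0 := 38 → I/I/M/I on L0; bus BusUpgr; mem=89
  op15 P3: store L0 := 35 → I/I/I/M on L0; bus BusRdX Flush; mem=38
  op16 P1: load  L1 → S/S/I/I on L1; bus (none); mem=47
  op17 P1: store L0 := 70 → I/M/I/I on L0; bus BusRdX Flush; mem=35
  op18 P0: store L2 := 4 → M/I/I/I on L2; bus BusUpgr; mem=50
  op19 P2: load  L0 → I/S/S/I on L0; bus BusRd Flush; mem=70
  op20 P1: store L0 := 55 → I/M/I/I on L0; bus BusUpgr; mem=70
  op21 P0: load  L0 → S/S/I/I on L0; bus BusRd Flush; mem=55
  op22 P2: load  L0 → S/S/S/I on L0; bus BusRd; mem=55
  op23 P1: load  L1 → S/S/I/I on L1; bus (none); mem=47
  op24 P3: load  L0 → S/S/S/S on L0; bus BusRd; mem=55
  op25 P0: store L0 := 49 → M/I/I/I on L0; bus BusUpgr; mem=55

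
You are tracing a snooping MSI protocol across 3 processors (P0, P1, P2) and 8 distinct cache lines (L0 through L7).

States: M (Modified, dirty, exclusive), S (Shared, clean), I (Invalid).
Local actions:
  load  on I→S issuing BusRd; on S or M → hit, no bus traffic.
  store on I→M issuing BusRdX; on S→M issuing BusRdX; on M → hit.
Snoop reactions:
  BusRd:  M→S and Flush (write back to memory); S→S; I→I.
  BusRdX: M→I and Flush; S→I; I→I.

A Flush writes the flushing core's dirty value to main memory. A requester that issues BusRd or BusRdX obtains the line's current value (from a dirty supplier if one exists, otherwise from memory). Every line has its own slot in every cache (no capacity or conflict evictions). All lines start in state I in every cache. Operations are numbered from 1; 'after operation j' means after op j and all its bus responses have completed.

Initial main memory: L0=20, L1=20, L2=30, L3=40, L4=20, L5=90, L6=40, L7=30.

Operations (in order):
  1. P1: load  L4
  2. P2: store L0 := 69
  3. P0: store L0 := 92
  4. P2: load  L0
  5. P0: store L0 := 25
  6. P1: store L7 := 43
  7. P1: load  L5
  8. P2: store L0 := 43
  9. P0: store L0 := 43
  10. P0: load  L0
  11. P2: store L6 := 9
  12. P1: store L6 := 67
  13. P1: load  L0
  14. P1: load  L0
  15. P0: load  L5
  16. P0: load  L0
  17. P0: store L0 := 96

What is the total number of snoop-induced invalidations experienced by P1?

invalidations = 1

1. P1: load  L4  bus=[BusRd]  L4: P0=I P1=S P2=I  mem[L4]=20
2. P2: store L0 := 69  bus=[BusRdX]  L0: P0=I P1=I P2=M  mem[L0]=20
3. P0: store L0 := 92  bus=[BusRdX,Flush]  L0: P0=M P1=I P2=I  mem[L0]=69
4. P2: load  L0  bus=[BusRd,Flush]  L0: P0=S P1=I P2=S  mem[L0]=92
5. P0: store L0 := 25  bus=[BusRdX]  L0: P0=M P1=I P2=I  mem[L0]=92
6. P1: store L7 := 43  bus=[BusRdX]  L7: P0=I P1=M P2=I  mem[L7]=30
7. P1: load  L5  bus=[BusRd]  L5: P0=I P1=S P2=I  mem[L5]=90
8. P2: store L0 := 43  bus=[BusRdX,Flush]  L0: P0=I P1=I P2=M  mem[L0]=25
9. P0: store L0 := 43  bus=[BusRdX,Flush]  L0: P0=M P1=I P2=I  mem[L0]=43
10. P0: load  L0  bus=[-]  L0: P0=M P1=I P2=I  mem[L0]=43
11. P2: store L6 := 9  bus=[BusRdX]  L6: P0=I P1=I P2=M  mem[L6]=40
12. P1: store L6 := 67  bus=[BusRdX,Flush]  L6: P0=I P1=M P2=I  mem[L6]=9
13. P1: load  L0  bus=[BusRd,Flush]  L0: P0=S P1=S P2=I  mem[L0]=43
14. P1: load  L0  bus=[-]  L0: P0=S P1=S P2=I  mem[L0]=43
15. P0: load  L5  bus=[BusRd]  L5: P0=S P1=S P2=I  mem[L5]=90
16. P0: load  L0  bus=[-]  L0: P0=S P1=S P2=I  mem[L0]=43
17. P0: store L0 := 96  bus=[BusRdX]  L0: P0=M P1=I P2=I  mem[L0]=43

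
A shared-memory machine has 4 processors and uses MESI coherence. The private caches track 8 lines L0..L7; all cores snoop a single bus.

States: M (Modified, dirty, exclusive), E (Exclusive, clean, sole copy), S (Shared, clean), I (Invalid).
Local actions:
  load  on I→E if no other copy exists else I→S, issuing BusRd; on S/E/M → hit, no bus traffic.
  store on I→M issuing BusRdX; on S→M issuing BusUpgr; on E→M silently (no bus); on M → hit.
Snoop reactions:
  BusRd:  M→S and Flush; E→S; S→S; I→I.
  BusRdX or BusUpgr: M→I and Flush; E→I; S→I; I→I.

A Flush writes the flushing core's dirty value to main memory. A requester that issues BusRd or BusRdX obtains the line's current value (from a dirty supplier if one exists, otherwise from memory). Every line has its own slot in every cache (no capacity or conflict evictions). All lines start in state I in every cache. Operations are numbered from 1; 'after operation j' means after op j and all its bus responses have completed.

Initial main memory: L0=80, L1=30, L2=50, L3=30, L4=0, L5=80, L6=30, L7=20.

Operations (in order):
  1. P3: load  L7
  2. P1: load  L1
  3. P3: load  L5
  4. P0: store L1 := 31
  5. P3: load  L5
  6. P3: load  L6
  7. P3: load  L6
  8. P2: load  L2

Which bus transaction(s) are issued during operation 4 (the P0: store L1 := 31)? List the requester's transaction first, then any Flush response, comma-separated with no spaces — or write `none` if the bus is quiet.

bus = BusRdX

[1] P3: load  L7 | P0:I, P1:I, P2:I, P3:E(20) | bus: BusRd
[2] P1: load  L1 | P0:I, P1:E(30), P2:I, P3:I | bus: BusRd
[3] P3: load  L5 | P0:I, P1:I, P2:I, P3:E(80) | bus: BusRd
[4] P0: store L1 := 31 | P0:M(31), P1:I, P2:I, P3:I | bus: BusRdX
[5] P3: load  L5 | P0:I, P1:I, P2:I, P3:E(80) | bus: none
[6] P3: load  L6 | P0:I, P1:I, P2:I, P3:E(30) | bus: BusRd
[7] P3: load  L6 | P0:I, P1:I, P2:I, P3:E(30) | bus: none
[8] P2: load  L2 | P0:I, P1:I, P2:E(50), P3:I | bus: BusRd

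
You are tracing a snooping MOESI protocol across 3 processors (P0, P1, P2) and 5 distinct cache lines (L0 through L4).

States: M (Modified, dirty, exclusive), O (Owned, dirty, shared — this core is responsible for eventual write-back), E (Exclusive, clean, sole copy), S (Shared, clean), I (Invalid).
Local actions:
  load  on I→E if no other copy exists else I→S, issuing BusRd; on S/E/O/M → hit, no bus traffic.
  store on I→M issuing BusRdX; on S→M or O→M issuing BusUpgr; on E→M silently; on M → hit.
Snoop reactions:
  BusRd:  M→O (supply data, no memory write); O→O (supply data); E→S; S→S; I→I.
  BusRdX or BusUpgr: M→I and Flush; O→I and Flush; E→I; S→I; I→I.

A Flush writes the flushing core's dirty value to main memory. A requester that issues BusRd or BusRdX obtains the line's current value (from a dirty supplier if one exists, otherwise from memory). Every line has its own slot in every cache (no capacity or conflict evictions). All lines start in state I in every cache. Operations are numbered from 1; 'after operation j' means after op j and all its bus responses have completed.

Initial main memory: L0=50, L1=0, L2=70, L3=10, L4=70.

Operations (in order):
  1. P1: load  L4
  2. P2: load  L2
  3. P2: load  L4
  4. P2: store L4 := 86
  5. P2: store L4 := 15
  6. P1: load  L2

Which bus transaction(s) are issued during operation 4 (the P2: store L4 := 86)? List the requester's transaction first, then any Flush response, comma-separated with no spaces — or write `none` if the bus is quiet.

bus = BusUpgr

[1] P1: load  L4 | P0:I, P1:E(70), P2:I | bus: BusRd
[2] P2: load  L2 | P0:I, P1:I, P2:E(70) | bus: BusRd
[3] P2: load  L4 | P0:I, P1:S(70), P2:S(70) | bus: BusRd
[4] P2: store L4 := 86 | P0:I, P1:I, P2:M(86) | bus: BusUpgr
[5] P2: store L4 := 15 | P0:I, P1:I, P2:M(15) | bus: none
[6] P1: load  L2 | P0:I, P1:S(70), P2:S(70) | bus: BusRd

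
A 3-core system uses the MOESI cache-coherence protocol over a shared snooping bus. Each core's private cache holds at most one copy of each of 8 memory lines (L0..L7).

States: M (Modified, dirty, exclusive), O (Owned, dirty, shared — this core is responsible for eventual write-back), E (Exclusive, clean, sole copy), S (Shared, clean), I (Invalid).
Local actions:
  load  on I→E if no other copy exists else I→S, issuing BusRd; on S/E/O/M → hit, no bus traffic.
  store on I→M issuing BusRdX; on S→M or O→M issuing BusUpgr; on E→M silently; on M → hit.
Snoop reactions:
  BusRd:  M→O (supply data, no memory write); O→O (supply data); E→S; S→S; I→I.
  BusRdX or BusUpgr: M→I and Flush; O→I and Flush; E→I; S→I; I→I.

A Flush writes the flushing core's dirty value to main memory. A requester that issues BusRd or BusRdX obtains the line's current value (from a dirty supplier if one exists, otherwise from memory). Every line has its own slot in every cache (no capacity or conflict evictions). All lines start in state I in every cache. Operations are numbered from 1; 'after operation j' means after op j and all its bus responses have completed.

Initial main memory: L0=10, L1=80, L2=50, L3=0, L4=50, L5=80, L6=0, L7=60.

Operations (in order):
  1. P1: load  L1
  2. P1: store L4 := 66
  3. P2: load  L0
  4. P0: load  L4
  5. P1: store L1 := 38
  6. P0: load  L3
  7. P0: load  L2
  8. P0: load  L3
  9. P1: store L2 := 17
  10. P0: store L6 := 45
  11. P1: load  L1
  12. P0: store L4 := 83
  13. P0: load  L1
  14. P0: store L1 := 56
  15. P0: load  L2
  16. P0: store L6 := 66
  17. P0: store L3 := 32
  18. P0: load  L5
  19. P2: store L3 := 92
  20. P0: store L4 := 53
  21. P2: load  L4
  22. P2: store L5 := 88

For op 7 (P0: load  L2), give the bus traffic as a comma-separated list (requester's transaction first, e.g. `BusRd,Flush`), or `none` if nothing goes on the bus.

[1] P1: load  L1 | P0:I, P1:E(80), P2:I | bus: BusRd
[2] P1: store L4 := 66 | P0:I, P1:M(66), P2:I | bus: BusRdX
[3] P2: load  L0 | P0:I, P1:I, P2:E(10) | bus: BusRd
[4] P0: load  L4 | P0:S(66), P1:O(66), P2:I | bus: BusRd
[5] P1: store L1 := 38 | P0:I, P1:M(38), P2:I | bus: none
[6] P0: load  L3 | P0:E(0), P1:I, P2:I | bus: BusRd
[7] P0: load  L2 | P0:E(50), P1:I, P2:I | bus: BusRd
[8] P0: load  L3 | P0:E(0), P1:I, P2:I | bus: none
[9] P1: store L2 := 17 | P0:I, P1:M(17), P2:I | bus: BusRdX
[10] P0: store L6 := 45 | P0:M(45), P1:I, P2:I | bus: BusRdX
[11] P1: load  L1 | P0:I, P1:M(38), P2:I | bus: none
[12] P0: store L4 := 83 | P0:M(83), P1:I, P2:I | bus: BusUpgr,Flush
[13] P0: load  L1 | P0:S(38), P1:O(38), P2:I | bus: BusRd
[14] P0: store L1 := 56 | P0:M(56), P1:I, P2:I | bus: BusUpgr,Flush
[15] P0: load  L2 | P0:S(17), P1:O(17), P2:I | bus: BusRd
[16] P0: store L6 := 66 | P0:M(66), P1:I, P2:I | bus: none
[17] P0: store L3 := 32 | P0:M(32), P1:I, P2:I | bus: none
[18] P0: load  L5 | P0:E(80), P1:I, P2:I | bus: BusRd
[19] P2: store L3 := 92 | P0:I, P1:I, P2:M(92) | bus: BusRdX,Flush
[20] P0: store L4 := 53 | P0:M(53), P1:I, P2:I | bus: none
[21] P2: load  L4 | P0:O(53), P1:I, P2:S(53) | bus: BusRd
[22] P2: store L5 := 88 | P0:I, P1:I, P2:M(88) | bus: BusRdX

bus = BusRd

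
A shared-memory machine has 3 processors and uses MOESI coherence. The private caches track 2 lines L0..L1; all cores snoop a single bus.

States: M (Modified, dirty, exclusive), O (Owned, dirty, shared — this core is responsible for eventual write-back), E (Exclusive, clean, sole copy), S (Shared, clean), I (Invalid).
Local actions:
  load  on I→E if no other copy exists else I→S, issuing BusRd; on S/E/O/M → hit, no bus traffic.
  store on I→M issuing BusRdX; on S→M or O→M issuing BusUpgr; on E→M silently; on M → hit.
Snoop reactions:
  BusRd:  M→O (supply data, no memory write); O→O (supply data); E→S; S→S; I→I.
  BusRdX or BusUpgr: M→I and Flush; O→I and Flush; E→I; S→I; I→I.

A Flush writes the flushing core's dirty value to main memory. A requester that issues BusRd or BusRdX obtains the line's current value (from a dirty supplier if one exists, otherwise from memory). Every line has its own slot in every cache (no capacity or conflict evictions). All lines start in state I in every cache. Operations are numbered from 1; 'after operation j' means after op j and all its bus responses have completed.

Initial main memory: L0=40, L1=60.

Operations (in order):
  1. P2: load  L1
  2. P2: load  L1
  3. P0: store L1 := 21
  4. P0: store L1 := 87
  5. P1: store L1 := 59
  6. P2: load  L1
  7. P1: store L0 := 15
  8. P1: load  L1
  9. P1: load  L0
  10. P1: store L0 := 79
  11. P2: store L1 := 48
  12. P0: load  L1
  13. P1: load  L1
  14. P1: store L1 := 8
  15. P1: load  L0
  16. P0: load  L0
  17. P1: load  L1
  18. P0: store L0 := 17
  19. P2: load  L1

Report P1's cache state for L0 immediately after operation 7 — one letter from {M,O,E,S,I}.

1. P2: load  L1  bus=[BusRd]  L1: P0=I P1=I P2=E  mem[L1]=60
2. P2: load  L1  bus=[-]  L1: P0=I P1=I P2=E  mem[L1]=60
3. P0: store L1 := 21  bus=[BusRdX]  L1: P0=M P1=I P2=I  mem[L1]=60
4. P0: store L1 := 87  bus=[-]  L1: P0=M P1=I P2=I  mem[L1]=60
5. P1: store L1 := 59  bus=[BusRdX,Flush]  L1: P0=I P1=M P2=I  mem[L1]=87
6. P2: load  L1  bus=[BusRd]  L1: P0=I P1=O P2=S  mem[L1]=87
7. P1: store L0 := 15  bus=[BusRdX]  L0: P0=I P1=M P2=I  mem[L0]=40
8. P1: load  L1  bus=[-]  L1: P0=I P1=O P2=S  mem[L1]=87
9. P1: load  L0  bus=[-]  L0: P0=I P1=M P2=I  mem[L0]=40
10. P1: store L0 := 79  bus=[-]  L0: P0=I P1=M P2=I  mem[L0]=40
11. P2: store L1 := 48  bus=[BusUpgr,Flush]  L1: P0=I P1=I P2=M  mem[L1]=59
12. P0: load  L1  bus=[BusRd]  L1: P0=S P1=I P2=O  mem[L1]=59
13. P1: load  L1  bus=[BusRd]  L1: P0=S P1=S P2=O  mem[L1]=59
14. P1: store L1 := 8  bus=[BusUpgr,Flush]  L1: P0=I P1=M P2=I  mem[L1]=48
15. P1: load  L0  bus=[-]  L0: P0=I P1=M P2=I  mem[L0]=40
16. P0: load  L0  bus=[BusRd]  L0: P0=S P1=O P2=I  mem[L0]=40
17. P1: load  L1  bus=[-]  L1: P0=I P1=M P2=I  mem[L1]=48
18. P0: store L0 := 17  bus=[BusUpgr,Flush]  L0: P0=M P1=I P2=I  mem[L0]=79
19. P2: load  L1  bus=[BusRd]  L1: P0=I P1=O P2=S  mem[L1]=48

state = M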